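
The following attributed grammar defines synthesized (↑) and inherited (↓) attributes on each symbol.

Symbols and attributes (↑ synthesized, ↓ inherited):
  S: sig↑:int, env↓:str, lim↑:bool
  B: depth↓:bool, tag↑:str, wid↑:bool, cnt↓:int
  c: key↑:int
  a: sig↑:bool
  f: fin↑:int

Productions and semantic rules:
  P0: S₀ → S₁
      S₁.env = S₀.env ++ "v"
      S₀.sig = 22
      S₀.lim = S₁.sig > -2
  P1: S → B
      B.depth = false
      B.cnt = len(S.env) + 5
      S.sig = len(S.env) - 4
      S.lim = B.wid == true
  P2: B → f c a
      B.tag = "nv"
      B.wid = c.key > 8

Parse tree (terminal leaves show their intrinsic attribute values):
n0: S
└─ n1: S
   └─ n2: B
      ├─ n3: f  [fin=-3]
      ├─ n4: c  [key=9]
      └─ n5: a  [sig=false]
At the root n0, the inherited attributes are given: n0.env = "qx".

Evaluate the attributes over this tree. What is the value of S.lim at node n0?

1. n0.env = "qx"  [given at root]
2. n1.env = "qxv"  [S₀.env ++ "v"]
3. n2.depth = false  [false]
4. n2.cnt = 8  [len(S.env) + 5]
5. n3.fin = -3  [terminal]
6. n4.key = 9  [terminal]
7. n5.sig = false  [terminal]
8. n2.tag = "nv"  ["nv"]
9. n2.wid = true  [c.key > 8]
10. n1.sig = -1  [len(S.env) - 4]
11. n1.lim = true  [B.wid == true]
12. n0.sig = 22  [22]
13. n0.lim = true  [S₁.sig > -2]

true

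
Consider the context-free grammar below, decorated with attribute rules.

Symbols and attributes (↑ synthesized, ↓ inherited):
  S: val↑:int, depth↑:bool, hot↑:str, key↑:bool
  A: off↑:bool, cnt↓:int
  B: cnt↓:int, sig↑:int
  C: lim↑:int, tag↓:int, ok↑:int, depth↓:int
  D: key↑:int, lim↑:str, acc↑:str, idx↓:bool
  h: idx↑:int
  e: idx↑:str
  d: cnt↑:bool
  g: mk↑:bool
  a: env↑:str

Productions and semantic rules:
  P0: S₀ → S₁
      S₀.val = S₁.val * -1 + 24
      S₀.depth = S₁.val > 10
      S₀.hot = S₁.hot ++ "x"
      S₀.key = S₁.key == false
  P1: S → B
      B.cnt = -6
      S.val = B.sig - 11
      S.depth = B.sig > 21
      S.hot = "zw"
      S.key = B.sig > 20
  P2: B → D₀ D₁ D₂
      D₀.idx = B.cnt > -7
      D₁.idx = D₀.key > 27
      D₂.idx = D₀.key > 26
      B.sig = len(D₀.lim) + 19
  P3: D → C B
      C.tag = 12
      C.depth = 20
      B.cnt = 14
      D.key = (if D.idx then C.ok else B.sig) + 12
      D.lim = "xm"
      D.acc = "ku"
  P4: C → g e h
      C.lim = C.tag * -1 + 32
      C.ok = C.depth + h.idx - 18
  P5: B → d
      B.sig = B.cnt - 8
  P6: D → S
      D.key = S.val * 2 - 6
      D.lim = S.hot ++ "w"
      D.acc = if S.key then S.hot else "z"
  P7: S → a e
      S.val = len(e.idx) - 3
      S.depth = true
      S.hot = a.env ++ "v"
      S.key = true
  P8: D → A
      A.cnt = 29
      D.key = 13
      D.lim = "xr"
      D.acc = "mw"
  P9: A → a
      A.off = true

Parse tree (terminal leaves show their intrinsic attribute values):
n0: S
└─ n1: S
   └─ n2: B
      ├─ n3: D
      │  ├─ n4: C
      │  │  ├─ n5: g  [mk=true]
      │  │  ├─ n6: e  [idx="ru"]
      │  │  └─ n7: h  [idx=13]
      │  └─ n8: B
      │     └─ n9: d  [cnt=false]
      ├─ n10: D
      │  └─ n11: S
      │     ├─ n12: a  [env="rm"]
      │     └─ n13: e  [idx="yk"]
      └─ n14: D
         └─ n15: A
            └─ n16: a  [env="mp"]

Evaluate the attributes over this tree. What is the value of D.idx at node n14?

1. n2.cnt = -6  [-6]
2. n3.idx = true  [B.cnt > -7]
3. n4.tag = 12  [12]
4. n4.depth = 20  [20]
5. n5.mk = true  [terminal]
6. n6.idx = "ru"  [terminal]
7. n7.idx = 13  [terminal]
8. n4.lim = 20  [C.tag * -1 + 32]
9. n4.ok = 15  [C.depth + h.idx - 18]
10. n8.cnt = 14  [14]
11. n9.cnt = false  [terminal]
12. n8.sig = 6  [B.cnt - 8]
13. n3.key = 27  [(if D.idx then C.ok else B.sig) + 12]
14. n3.lim = "xm"  ["xm"]
15. n3.acc = "ku"  ["ku"]
16. n10.idx = false  [D₀.key > 27]
17. n12.env = "rm"  [terminal]
18. n13.idx = "yk"  [terminal]
19. n11.val = -1  [len(e.idx) - 3]
20. n11.depth = true  [true]
21. n11.hot = "rmv"  [a.env ++ "v"]
22. n11.key = true  [true]
23. n10.key = -8  [S.val * 2 - 6]
24. n10.lim = "rmvw"  [S.hot ++ "w"]
25. n10.acc = "rmv"  [if S.key then S.hot else "z"]
26. n14.idx = true  [D₀.key > 26]
27. n15.cnt = 29  [29]
28. n16.env = "mp"  [terminal]
29. n15.off = true  [true]
30. n14.key = 13  [13]
31. n14.lim = "xr"  ["xr"]
32. n14.acc = "mw"  ["mw"]
33. n2.sig = 21  [len(D₀.lim) + 19]
34. n1.val = 10  [B.sig - 11]
35. n1.depth = false  [B.sig > 21]
36. n1.hot = "zw"  ["zw"]
37. n1.key = true  [B.sig > 20]
38. n0.val = 14  [S₁.val * -1 + 24]
39. n0.depth = false  [S₁.val > 10]
40. n0.hot = "zwx"  [S₁.hot ++ "x"]
41. n0.key = false  [S₁.key == false]

true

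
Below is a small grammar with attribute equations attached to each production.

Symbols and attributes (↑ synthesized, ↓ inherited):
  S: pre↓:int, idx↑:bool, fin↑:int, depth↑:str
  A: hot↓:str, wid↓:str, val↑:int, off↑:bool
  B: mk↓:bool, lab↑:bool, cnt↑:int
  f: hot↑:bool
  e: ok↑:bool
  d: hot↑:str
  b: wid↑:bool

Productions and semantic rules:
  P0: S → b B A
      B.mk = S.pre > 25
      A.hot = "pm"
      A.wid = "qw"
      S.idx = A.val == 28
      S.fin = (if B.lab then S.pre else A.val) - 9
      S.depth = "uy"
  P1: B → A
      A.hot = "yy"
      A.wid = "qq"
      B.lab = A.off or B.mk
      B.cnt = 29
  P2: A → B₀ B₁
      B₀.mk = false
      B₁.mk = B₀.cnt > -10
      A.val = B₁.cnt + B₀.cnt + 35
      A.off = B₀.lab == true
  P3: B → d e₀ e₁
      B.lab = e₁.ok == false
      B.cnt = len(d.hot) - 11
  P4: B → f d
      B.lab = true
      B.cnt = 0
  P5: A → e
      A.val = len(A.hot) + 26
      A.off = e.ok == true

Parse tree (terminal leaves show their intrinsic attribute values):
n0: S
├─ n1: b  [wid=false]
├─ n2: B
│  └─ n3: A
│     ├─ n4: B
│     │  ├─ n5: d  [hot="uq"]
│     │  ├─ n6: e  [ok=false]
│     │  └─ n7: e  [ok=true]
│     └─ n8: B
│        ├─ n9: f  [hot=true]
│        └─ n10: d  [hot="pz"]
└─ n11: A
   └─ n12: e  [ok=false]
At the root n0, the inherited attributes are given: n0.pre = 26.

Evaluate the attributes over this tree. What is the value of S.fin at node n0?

1. n0.pre = 26  [given at root]
2. n1.wid = false  [terminal]
3. n2.mk = true  [S.pre > 25]
4. n3.hot = "yy"  ["yy"]
5. n3.wid = "qq"  ["qq"]
6. n4.mk = false  [false]
7. n5.hot = "uq"  [terminal]
8. n6.ok = false  [terminal]
9. n7.ok = true  [terminal]
10. n4.lab = false  [e₁.ok == false]
11. n4.cnt = -9  [len(d.hot) - 11]
12. n8.mk = true  [B₀.cnt > -10]
13. n9.hot = true  [terminal]
14. n10.hot = "pz"  [terminal]
15. n8.lab = true  [true]
16. n8.cnt = 0  [0]
17. n3.val = 26  [B₁.cnt + B₀.cnt + 35]
18. n3.off = false  [B₀.lab == true]
19. n2.lab = true  [A.off or B.mk]
20. n2.cnt = 29  [29]
21. n11.hot = "pm"  ["pm"]
22. n11.wid = "qw"  ["qw"]
23. n12.ok = false  [terminal]
24. n11.val = 28  [len(A.hot) + 26]
25. n11.off = false  [e.ok == true]
26. n0.idx = true  [A.val == 28]
27. n0.fin = 17  [(if B.lab then S.pre else A.val) - 9]
28. n0.depth = "uy"  ["uy"]

17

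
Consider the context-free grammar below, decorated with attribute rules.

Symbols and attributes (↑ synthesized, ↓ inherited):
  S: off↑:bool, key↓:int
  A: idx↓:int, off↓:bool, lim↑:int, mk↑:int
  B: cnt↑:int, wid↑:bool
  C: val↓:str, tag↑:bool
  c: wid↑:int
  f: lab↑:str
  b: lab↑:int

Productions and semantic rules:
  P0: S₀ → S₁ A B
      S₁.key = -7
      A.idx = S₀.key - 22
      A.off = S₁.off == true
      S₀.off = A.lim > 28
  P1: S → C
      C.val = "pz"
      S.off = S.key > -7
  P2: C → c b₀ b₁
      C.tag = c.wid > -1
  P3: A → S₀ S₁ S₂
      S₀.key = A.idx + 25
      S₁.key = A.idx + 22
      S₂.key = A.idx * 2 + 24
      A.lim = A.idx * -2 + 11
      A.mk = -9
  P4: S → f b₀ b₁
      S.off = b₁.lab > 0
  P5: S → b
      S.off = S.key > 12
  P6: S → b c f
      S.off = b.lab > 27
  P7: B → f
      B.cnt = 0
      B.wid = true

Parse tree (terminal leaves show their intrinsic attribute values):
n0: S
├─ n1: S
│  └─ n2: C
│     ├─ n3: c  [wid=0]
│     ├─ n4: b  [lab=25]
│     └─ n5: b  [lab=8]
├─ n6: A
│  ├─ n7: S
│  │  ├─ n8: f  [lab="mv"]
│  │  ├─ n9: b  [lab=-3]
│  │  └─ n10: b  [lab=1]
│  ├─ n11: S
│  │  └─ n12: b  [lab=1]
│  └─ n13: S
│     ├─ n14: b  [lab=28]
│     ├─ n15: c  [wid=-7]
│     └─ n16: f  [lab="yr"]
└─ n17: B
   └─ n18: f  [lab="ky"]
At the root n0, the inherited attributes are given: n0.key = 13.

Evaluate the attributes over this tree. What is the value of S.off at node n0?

true

1. n0.key = 13  [given at root]
2. n1.key = -7  [-7]
3. n2.val = "pz"  ["pz"]
4. n3.wid = 0  [terminal]
5. n4.lab = 25  [terminal]
6. n5.lab = 8  [terminal]
7. n2.tag = true  [c.wid > -1]
8. n1.off = false  [S.key > -7]
9. n6.idx = -9  [S₀.key - 22]
10. n6.off = false  [S₁.off == true]
11. n7.key = 16  [A.idx + 25]
12. n8.lab = "mv"  [terminal]
13. n9.lab = -3  [terminal]
14. n10.lab = 1  [terminal]
15. n7.off = true  [b₁.lab > 0]
16. n11.key = 13  [A.idx + 22]
17. n12.lab = 1  [terminal]
18. n11.off = true  [S.key > 12]
19. n13.key = 6  [A.idx * 2 + 24]
20. n14.lab = 28  [terminal]
21. n15.wid = -7  [terminal]
22. n16.lab = "yr"  [terminal]
23. n13.off = true  [b.lab > 27]
24. n6.lim = 29  [A.idx * -2 + 11]
25. n6.mk = -9  [-9]
26. n18.lab = "ky"  [terminal]
27. n17.cnt = 0  [0]
28. n17.wid = true  [true]
29. n0.off = true  [A.lim > 28]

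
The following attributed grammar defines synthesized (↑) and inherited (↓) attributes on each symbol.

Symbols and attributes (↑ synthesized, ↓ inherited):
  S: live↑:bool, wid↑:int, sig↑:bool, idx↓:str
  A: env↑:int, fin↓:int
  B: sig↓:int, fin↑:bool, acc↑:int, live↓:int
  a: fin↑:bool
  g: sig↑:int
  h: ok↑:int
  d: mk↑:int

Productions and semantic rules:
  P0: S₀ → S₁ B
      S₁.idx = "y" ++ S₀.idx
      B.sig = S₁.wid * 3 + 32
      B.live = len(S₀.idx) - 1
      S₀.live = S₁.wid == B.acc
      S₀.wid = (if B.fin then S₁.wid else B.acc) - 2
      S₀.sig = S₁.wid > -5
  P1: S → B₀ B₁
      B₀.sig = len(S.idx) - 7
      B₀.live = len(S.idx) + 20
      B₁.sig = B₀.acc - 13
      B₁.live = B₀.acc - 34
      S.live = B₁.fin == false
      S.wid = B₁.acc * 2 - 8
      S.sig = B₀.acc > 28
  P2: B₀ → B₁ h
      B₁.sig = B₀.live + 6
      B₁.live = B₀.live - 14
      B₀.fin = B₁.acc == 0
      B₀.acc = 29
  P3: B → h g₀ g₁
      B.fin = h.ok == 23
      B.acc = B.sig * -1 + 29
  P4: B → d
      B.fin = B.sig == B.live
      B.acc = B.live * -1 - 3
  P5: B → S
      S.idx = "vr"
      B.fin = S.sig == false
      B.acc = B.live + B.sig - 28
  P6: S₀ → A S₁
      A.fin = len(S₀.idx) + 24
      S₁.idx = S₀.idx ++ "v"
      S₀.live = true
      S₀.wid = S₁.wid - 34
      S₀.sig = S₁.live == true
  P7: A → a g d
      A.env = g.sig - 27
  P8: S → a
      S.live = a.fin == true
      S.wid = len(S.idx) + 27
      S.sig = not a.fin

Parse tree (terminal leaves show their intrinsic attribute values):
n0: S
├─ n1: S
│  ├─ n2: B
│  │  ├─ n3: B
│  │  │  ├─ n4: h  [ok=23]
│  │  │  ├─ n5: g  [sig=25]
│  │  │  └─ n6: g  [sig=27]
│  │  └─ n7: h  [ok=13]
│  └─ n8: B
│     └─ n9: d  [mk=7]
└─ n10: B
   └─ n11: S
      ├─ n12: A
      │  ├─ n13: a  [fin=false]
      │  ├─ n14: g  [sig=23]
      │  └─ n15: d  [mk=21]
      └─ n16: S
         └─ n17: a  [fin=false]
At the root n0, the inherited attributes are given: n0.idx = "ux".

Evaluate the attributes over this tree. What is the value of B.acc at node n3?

0

1. n0.idx = "ux"  [given at root]
2. n1.idx = "yux"  ["y" ++ S₀.idx]
3. n2.sig = -4  [len(S.idx) - 7]
4. n2.live = 23  [len(S.idx) + 20]
5. n3.sig = 29  [B₀.live + 6]
6. n3.live = 9  [B₀.live - 14]
7. n4.ok = 23  [terminal]
8. n5.sig = 25  [terminal]
9. n6.sig = 27  [terminal]
10. n3.fin = true  [h.ok == 23]
11. n3.acc = 0  [B.sig * -1 + 29]
12. n7.ok = 13  [terminal]
13. n2.fin = true  [B₁.acc == 0]
14. n2.acc = 29  [29]
15. n8.sig = 16  [B₀.acc - 13]
16. n8.live = -5  [B₀.acc - 34]
17. n9.mk = 7  [terminal]
18. n8.fin = false  [B.sig == B.live]
19. n8.acc = 2  [B.live * -1 - 3]
20. n1.live = true  [B₁.fin == false]
21. n1.wid = -4  [B₁.acc * 2 - 8]
22. n1.sig = true  [B₀.acc > 28]
23. n10.sig = 20  [S₁.wid * 3 + 32]
24. n10.live = 1  [len(S₀.idx) - 1]
25. n11.idx = "vr"  ["vr"]
26. n12.fin = 26  [len(S₀.idx) + 24]
27. n13.fin = false  [terminal]
28. n14.sig = 23  [terminal]
29. n15.mk = 21  [terminal]
30. n12.env = -4  [g.sig - 27]
31. n16.idx = "vrv"  [S₀.idx ++ "v"]
32. n17.fin = false  [terminal]
33. n16.live = false  [a.fin == true]
34. n16.wid = 30  [len(S.idx) + 27]
35. n16.sig = true  [not a.fin]
36. n11.live = true  [true]
37. n11.wid = -4  [S₁.wid - 34]
38. n11.sig = false  [S₁.live == true]
39. n10.fin = true  [S.sig == false]
40. n10.acc = -7  [B.live + B.sig - 28]
41. n0.live = false  [S₁.wid == B.acc]
42. n0.wid = -6  [(if B.fin then S₁.wid else B.acc) - 2]
43. n0.sig = true  [S₁.wid > -5]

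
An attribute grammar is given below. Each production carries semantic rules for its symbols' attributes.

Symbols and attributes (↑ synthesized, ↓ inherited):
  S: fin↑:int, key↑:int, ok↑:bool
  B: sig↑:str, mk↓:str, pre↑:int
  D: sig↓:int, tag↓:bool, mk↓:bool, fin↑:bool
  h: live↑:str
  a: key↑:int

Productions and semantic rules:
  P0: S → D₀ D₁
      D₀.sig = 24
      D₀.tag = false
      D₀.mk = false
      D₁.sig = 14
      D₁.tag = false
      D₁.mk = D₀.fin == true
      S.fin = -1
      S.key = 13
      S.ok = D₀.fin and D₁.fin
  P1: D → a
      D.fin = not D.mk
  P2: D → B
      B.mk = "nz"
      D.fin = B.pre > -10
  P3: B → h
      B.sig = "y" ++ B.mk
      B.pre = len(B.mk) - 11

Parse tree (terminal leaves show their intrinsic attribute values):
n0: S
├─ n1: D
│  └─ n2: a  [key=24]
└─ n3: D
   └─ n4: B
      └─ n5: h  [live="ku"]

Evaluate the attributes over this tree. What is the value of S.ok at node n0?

1. n1.sig = 24  [24]
2. n1.tag = false  [false]
3. n1.mk = false  [false]
4. n2.key = 24  [terminal]
5. n1.fin = true  [not D.mk]
6. n3.sig = 14  [14]
7. n3.tag = false  [false]
8. n3.mk = true  [D₀.fin == true]
9. n4.mk = "nz"  ["nz"]
10. n5.live = "ku"  [terminal]
11. n4.sig = "ynz"  ["y" ++ B.mk]
12. n4.pre = -9  [len(B.mk) - 11]
13. n3.fin = true  [B.pre > -10]
14. n0.fin = -1  [-1]
15. n0.key = 13  [13]
16. n0.ok = true  [D₀.fin and D₁.fin]

true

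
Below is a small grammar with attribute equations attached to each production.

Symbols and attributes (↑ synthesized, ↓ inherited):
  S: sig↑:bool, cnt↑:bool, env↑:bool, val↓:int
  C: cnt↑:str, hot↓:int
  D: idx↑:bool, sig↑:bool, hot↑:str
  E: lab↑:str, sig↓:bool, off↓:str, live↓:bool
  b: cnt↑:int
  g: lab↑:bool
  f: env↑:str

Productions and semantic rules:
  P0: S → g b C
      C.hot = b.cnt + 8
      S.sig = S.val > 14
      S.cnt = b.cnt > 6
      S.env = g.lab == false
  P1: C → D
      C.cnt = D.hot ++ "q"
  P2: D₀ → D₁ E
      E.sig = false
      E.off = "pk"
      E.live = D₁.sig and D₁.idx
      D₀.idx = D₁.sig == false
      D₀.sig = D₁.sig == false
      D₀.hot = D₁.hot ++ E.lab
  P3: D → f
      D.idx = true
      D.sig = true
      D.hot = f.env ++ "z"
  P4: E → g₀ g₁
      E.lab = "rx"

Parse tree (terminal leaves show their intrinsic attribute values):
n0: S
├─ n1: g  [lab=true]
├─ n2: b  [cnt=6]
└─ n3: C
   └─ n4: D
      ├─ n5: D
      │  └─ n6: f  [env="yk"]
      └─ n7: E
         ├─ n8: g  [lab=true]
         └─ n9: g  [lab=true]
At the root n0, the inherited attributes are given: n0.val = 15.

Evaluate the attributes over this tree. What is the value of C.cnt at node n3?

1. n0.val = 15  [given at root]
2. n1.lab = true  [terminal]
3. n2.cnt = 6  [terminal]
4. n3.hot = 14  [b.cnt + 8]
5. n6.env = "yk"  [terminal]
6. n5.idx = true  [true]
7. n5.sig = true  [true]
8. n5.hot = "ykz"  [f.env ++ "z"]
9. n7.sig = false  [false]
10. n7.off = "pk"  ["pk"]
11. n7.live = true  [D₁.sig and D₁.idx]
12. n8.lab = true  [terminal]
13. n9.lab = true  [terminal]
14. n7.lab = "rx"  ["rx"]
15. n4.idx = false  [D₁.sig == false]
16. n4.sig = false  [D₁.sig == false]
17. n4.hot = "ykzrx"  [D₁.hot ++ E.lab]
18. n3.cnt = "ykzrxq"  [D.hot ++ "q"]
19. n0.sig = true  [S.val > 14]
20. n0.cnt = false  [b.cnt > 6]
21. n0.env = false  [g.lab == false]

"ykzrxq"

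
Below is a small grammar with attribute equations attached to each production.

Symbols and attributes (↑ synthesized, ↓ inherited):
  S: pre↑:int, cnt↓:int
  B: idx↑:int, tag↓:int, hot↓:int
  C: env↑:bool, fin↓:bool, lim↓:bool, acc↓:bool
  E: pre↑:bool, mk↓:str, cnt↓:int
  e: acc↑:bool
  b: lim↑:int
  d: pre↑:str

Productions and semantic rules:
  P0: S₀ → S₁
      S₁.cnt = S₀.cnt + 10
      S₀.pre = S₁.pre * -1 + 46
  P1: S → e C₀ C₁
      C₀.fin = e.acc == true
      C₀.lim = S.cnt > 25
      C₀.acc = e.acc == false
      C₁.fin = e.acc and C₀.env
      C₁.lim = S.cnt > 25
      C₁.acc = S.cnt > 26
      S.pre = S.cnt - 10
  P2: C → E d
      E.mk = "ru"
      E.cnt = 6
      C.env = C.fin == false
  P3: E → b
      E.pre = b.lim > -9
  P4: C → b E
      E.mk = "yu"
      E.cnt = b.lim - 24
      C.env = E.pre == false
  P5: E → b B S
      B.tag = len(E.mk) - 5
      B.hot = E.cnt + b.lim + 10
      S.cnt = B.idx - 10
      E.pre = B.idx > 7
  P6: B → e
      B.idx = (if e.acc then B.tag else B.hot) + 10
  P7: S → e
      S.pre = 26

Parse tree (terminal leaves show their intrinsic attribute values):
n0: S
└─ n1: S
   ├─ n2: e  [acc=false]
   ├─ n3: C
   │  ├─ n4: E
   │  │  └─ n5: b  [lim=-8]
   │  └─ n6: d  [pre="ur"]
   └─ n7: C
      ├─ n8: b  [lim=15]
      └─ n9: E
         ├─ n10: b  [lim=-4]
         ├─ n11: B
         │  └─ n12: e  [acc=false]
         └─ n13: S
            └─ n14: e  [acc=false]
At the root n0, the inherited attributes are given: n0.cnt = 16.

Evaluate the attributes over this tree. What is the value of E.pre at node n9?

false

1. n0.cnt = 16  [given at root]
2. n1.cnt = 26  [S₀.cnt + 10]
3. n2.acc = false  [terminal]
4. n3.fin = false  [e.acc == true]
5. n3.lim = true  [S.cnt > 25]
6. n3.acc = true  [e.acc == false]
7. n4.mk = "ru"  ["ru"]
8. n4.cnt = 6  [6]
9. n5.lim = -8  [terminal]
10. n4.pre = true  [b.lim > -9]
11. n6.pre = "ur"  [terminal]
12. n3.env = true  [C.fin == false]
13. n7.fin = false  [e.acc and C₀.env]
14. n7.lim = true  [S.cnt > 25]
15. n7.acc = false  [S.cnt > 26]
16. n8.lim = 15  [terminal]
17. n9.mk = "yu"  ["yu"]
18. n9.cnt = -9  [b.lim - 24]
19. n10.lim = -4  [terminal]
20. n11.tag = -3  [len(E.mk) - 5]
21. n11.hot = -3  [E.cnt + b.lim + 10]
22. n12.acc = false  [terminal]
23. n11.idx = 7  [(if e.acc then B.tag else B.hot) + 10]
24. n13.cnt = -3  [B.idx - 10]
25. n14.acc = false  [terminal]
26. n13.pre = 26  [26]
27. n9.pre = false  [B.idx > 7]
28. n7.env = true  [E.pre == false]
29. n1.pre = 16  [S.cnt - 10]
30. n0.pre = 30  [S₁.pre * -1 + 46]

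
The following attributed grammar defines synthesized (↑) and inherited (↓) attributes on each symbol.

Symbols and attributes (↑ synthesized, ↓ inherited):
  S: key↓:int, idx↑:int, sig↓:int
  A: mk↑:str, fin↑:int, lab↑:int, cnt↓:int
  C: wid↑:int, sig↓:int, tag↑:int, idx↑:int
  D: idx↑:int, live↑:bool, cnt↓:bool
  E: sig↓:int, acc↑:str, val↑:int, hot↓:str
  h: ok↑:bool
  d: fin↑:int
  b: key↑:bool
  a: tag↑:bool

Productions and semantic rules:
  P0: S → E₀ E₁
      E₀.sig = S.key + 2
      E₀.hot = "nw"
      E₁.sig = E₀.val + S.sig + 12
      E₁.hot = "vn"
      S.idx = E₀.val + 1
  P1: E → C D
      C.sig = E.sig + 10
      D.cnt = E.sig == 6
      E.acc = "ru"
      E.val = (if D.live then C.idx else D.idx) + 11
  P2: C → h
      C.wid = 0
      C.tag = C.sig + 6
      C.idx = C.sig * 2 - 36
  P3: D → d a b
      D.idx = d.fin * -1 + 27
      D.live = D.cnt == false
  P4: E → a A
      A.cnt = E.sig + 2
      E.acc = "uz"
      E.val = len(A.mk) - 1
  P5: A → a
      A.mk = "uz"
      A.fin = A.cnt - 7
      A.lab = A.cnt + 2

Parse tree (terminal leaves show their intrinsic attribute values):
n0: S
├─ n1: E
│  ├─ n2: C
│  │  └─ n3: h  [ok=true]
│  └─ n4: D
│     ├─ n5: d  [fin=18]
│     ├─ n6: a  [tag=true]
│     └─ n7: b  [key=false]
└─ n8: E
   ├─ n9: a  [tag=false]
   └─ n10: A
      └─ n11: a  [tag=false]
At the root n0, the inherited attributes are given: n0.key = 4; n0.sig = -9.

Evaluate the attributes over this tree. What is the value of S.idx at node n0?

21

1. n0.key = 4  [given at root]
2. n0.sig = -9  [given at root]
3. n1.sig = 6  [S.key + 2]
4. n1.hot = "nw"  ["nw"]
5. n2.sig = 16  [E.sig + 10]
6. n3.ok = true  [terminal]
7. n2.wid = 0  [0]
8. n2.tag = 22  [C.sig + 6]
9. n2.idx = -4  [C.sig * 2 - 36]
10. n4.cnt = true  [E.sig == 6]
11. n5.fin = 18  [terminal]
12. n6.tag = true  [terminal]
13. n7.key = false  [terminal]
14. n4.idx = 9  [d.fin * -1 + 27]
15. n4.live = false  [D.cnt == false]
16. n1.acc = "ru"  ["ru"]
17. n1.val = 20  [(if D.live then C.idx else D.idx) + 11]
18. n8.sig = 23  [E₀.val + S.sig + 12]
19. n8.hot = "vn"  ["vn"]
20. n9.tag = false  [terminal]
21. n10.cnt = 25  [E.sig + 2]
22. n11.tag = false  [terminal]
23. n10.mk = "uz"  ["uz"]
24. n10.fin = 18  [A.cnt - 7]
25. n10.lab = 27  [A.cnt + 2]
26. n8.acc = "uz"  ["uz"]
27. n8.val = 1  [len(A.mk) - 1]
28. n0.idx = 21  [E₀.val + 1]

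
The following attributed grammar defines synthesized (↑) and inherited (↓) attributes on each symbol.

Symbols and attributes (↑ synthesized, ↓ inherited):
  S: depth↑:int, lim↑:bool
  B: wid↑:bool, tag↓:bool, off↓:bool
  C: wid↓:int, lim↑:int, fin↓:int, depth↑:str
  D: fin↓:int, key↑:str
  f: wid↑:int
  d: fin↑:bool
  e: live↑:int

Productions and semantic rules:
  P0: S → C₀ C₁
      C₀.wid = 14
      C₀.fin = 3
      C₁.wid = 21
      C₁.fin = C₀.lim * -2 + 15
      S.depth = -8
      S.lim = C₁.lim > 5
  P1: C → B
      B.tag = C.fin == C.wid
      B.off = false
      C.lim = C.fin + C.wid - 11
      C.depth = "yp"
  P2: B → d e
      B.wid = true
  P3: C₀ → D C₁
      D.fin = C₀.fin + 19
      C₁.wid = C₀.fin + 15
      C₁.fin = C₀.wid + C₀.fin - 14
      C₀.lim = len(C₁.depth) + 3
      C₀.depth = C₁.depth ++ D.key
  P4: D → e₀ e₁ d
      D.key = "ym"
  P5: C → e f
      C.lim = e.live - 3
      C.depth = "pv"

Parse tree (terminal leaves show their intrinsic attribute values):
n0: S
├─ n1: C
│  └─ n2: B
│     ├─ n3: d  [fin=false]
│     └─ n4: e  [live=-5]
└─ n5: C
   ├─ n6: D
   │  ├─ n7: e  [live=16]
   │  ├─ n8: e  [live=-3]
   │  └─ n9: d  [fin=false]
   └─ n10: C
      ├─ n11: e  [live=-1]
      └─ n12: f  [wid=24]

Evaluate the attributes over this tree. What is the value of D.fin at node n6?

22

1. n1.wid = 14  [14]
2. n1.fin = 3  [3]
3. n2.tag = false  [C.fin == C.wid]
4. n2.off = false  [false]
5. n3.fin = false  [terminal]
6. n4.live = -5  [terminal]
7. n2.wid = true  [true]
8. n1.lim = 6  [C.fin + C.wid - 11]
9. n1.depth = "yp"  ["yp"]
10. n5.wid = 21  [21]
11. n5.fin = 3  [C₀.lim * -2 + 15]
12. n6.fin = 22  [C₀.fin + 19]
13. n7.live = 16  [terminal]
14. n8.live = -3  [terminal]
15. n9.fin = false  [terminal]
16. n6.key = "ym"  ["ym"]
17. n10.wid = 18  [C₀.fin + 15]
18. n10.fin = 10  [C₀.wid + C₀.fin - 14]
19. n11.live = -1  [terminal]
20. n12.wid = 24  [terminal]
21. n10.lim = -4  [e.live - 3]
22. n10.depth = "pv"  ["pv"]
23. n5.lim = 5  [len(C₁.depth) + 3]
24. n5.depth = "pvym"  [C₁.depth ++ D.key]
25. n0.depth = -8  [-8]
26. n0.lim = false  [C₁.lim > 5]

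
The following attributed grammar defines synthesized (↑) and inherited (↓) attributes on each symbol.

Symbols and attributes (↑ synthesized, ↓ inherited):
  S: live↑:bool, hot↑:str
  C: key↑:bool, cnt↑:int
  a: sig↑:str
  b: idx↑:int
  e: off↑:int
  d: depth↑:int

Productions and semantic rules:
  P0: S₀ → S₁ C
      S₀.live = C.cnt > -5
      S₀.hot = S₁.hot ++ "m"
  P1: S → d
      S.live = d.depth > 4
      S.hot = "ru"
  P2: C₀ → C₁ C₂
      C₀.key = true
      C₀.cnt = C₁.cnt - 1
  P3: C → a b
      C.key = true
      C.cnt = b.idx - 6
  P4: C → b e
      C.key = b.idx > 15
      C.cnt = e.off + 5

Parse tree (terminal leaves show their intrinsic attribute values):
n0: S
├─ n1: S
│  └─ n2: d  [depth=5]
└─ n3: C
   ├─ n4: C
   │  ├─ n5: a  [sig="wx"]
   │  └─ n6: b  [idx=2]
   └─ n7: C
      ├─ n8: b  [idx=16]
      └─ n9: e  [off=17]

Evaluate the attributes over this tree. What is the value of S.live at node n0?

1. n2.depth = 5  [terminal]
2. n1.live = true  [d.depth > 4]
3. n1.hot = "ru"  ["ru"]
4. n5.sig = "wx"  [terminal]
5. n6.idx = 2  [terminal]
6. n4.key = true  [true]
7. n4.cnt = -4  [b.idx - 6]
8. n8.idx = 16  [terminal]
9. n9.off = 17  [terminal]
10. n7.key = true  [b.idx > 15]
11. n7.cnt = 22  [e.off + 5]
12. n3.key = true  [true]
13. n3.cnt = -5  [C₁.cnt - 1]
14. n0.live = false  [C.cnt > -5]
15. n0.hot = "rum"  [S₁.hot ++ "m"]

false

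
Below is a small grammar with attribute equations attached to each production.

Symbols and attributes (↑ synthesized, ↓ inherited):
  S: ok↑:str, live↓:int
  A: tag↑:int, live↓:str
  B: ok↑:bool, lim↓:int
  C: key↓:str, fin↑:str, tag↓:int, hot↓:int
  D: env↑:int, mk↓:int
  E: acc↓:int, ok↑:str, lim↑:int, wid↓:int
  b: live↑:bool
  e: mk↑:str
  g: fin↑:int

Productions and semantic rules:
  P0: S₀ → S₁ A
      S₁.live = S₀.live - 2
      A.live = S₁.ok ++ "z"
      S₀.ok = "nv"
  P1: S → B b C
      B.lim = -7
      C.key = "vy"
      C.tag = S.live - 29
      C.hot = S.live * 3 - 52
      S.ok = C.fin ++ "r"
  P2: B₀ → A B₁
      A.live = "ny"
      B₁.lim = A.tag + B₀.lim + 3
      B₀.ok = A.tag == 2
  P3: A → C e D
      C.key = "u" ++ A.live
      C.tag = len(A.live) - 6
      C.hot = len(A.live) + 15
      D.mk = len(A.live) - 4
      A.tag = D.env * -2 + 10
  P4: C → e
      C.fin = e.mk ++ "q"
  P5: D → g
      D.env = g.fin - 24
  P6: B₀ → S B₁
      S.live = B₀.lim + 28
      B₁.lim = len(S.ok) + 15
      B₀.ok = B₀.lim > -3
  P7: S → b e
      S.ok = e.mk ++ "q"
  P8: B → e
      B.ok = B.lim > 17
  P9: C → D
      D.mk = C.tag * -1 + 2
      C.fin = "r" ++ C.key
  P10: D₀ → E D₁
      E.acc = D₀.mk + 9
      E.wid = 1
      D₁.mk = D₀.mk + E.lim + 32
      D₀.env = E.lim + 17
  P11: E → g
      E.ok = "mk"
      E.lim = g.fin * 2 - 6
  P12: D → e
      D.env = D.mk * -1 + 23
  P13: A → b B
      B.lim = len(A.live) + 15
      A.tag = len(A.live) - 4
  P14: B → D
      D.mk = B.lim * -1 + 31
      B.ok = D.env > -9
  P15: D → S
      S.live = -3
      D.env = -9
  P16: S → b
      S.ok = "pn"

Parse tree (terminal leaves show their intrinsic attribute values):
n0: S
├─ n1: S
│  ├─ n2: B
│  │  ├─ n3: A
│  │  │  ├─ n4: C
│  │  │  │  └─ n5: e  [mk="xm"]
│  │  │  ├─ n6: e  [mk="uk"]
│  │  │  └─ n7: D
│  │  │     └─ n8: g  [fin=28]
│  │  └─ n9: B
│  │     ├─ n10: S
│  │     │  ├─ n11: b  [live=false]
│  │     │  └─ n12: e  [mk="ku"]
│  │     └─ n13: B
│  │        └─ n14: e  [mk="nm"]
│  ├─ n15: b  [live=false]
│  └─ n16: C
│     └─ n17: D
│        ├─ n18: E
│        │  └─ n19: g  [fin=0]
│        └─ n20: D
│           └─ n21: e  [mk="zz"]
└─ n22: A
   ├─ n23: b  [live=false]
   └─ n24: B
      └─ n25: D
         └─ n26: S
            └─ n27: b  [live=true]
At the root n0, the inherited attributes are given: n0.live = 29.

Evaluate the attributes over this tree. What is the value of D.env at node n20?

-7

1. n0.live = 29  [given at root]
2. n1.live = 27  [S₀.live - 2]
3. n2.lim = -7  [-7]
4. n3.live = "ny"  ["ny"]
5. n4.key = "uny"  ["u" ++ A.live]
6. n4.tag = -4  [len(A.live) - 6]
7. n4.hot = 17  [len(A.live) + 15]
8. n5.mk = "xm"  [terminal]
9. n4.fin = "xmq"  [e.mk ++ "q"]
10. n6.mk = "uk"  [terminal]
11. n7.mk = -2  [len(A.live) - 4]
12. n8.fin = 28  [terminal]
13. n7.env = 4  [g.fin - 24]
14. n3.tag = 2  [D.env * -2 + 10]
15. n9.lim = -2  [A.tag + B₀.lim + 3]
16. n10.live = 26  [B₀.lim + 28]
17. n11.live = false  [terminal]
18. n12.mk = "ku"  [terminal]
19. n10.ok = "kuq"  [e.mk ++ "q"]
20. n13.lim = 18  [len(S.ok) + 15]
21. n14.mk = "nm"  [terminal]
22. n13.ok = true  [B.lim > 17]
23. n9.ok = true  [B₀.lim > -3]
24. n2.ok = true  [A.tag == 2]
25. n15.live = false  [terminal]
26. n16.key = "vy"  ["vy"]
27. n16.tag = -2  [S.live - 29]
28. n16.hot = 29  [S.live * 3 - 52]
29. n17.mk = 4  [C.tag * -1 + 2]
30. n18.acc = 13  [D₀.mk + 9]
31. n18.wid = 1  [1]
32. n19.fin = 0  [terminal]
33. n18.ok = "mk"  ["mk"]
34. n18.lim = -6  [g.fin * 2 - 6]
35. n20.mk = 30  [D₀.mk + E.lim + 32]
36. n21.mk = "zz"  [terminal]
37. n20.env = -7  [D.mk * -1 + 23]
38. n17.env = 11  [E.lim + 17]
39. n16.fin = "rvy"  ["r" ++ C.key]
40. n1.ok = "rvyr"  [C.fin ++ "r"]
41. n22.live = "rvyrz"  [S₁.ok ++ "z"]
42. n23.live = false  [terminal]
43. n24.lim = 20  [len(A.live) + 15]
44. n25.mk = 11  [B.lim * -1 + 31]
45. n26.live = -3  [-3]
46. n27.live = true  [terminal]
47. n26.ok = "pn"  ["pn"]
48. n25.env = -9  [-9]
49. n24.ok = false  [D.env > -9]
50. n22.tag = 1  [len(A.live) - 4]
51. n0.ok = "nv"  ["nv"]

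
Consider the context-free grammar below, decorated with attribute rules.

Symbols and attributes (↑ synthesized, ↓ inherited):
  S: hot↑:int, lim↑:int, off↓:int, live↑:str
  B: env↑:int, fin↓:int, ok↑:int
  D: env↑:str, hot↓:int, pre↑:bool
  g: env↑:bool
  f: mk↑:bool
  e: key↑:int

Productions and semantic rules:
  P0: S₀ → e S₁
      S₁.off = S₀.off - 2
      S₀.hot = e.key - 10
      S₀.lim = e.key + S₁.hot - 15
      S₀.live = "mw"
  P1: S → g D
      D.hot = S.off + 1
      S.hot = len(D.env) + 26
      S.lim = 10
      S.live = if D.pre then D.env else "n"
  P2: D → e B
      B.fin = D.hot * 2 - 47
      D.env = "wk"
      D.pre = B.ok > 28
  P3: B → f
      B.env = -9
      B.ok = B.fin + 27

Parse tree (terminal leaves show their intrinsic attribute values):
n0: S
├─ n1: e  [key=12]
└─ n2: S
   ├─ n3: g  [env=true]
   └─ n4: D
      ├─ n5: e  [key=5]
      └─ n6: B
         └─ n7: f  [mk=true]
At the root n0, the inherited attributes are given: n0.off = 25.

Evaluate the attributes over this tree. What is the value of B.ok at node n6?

1. n0.off = 25  [given at root]
2. n1.key = 12  [terminal]
3. n2.off = 23  [S₀.off - 2]
4. n3.env = true  [terminal]
5. n4.hot = 24  [S.off + 1]
6. n5.key = 5  [terminal]
7. n6.fin = 1  [D.hot * 2 - 47]
8. n7.mk = true  [terminal]
9. n6.env = -9  [-9]
10. n6.ok = 28  [B.fin + 27]
11. n4.env = "wk"  ["wk"]
12. n4.pre = false  [B.ok > 28]
13. n2.hot = 28  [len(D.env) + 26]
14. n2.lim = 10  [10]
15. n2.live = "n"  [if D.pre then D.env else "n"]
16. n0.hot = 2  [e.key - 10]
17. n0.lim = 25  [e.key + S₁.hot - 15]
18. n0.live = "mw"  ["mw"]

28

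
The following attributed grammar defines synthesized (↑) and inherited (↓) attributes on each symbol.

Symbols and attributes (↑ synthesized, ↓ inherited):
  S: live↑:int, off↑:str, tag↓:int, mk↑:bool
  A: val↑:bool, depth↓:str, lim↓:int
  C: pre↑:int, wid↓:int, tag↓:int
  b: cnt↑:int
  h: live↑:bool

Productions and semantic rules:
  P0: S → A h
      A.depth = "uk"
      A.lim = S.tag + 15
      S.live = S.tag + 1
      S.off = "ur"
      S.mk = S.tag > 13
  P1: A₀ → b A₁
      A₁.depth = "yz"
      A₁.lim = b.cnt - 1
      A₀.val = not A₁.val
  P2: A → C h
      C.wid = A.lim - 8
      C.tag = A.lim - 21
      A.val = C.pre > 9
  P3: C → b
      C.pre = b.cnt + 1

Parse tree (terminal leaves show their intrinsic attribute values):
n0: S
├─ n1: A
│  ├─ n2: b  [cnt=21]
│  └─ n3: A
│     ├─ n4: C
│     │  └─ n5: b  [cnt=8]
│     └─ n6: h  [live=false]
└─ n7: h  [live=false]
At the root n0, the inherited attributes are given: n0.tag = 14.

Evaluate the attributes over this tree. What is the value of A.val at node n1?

1. n0.tag = 14  [given at root]
2. n1.depth = "uk"  ["uk"]
3. n1.lim = 29  [S.tag + 15]
4. n2.cnt = 21  [terminal]
5. n3.depth = "yz"  ["yz"]
6. n3.lim = 20  [b.cnt - 1]
7. n4.wid = 12  [A.lim - 8]
8. n4.tag = -1  [A.lim - 21]
9. n5.cnt = 8  [terminal]
10. n4.pre = 9  [b.cnt + 1]
11. n6.live = false  [terminal]
12. n3.val = false  [C.pre > 9]
13. n1.val = true  [not A₁.val]
14. n7.live = false  [terminal]
15. n0.live = 15  [S.tag + 1]
16. n0.off = "ur"  ["ur"]
17. n0.mk = true  [S.tag > 13]

true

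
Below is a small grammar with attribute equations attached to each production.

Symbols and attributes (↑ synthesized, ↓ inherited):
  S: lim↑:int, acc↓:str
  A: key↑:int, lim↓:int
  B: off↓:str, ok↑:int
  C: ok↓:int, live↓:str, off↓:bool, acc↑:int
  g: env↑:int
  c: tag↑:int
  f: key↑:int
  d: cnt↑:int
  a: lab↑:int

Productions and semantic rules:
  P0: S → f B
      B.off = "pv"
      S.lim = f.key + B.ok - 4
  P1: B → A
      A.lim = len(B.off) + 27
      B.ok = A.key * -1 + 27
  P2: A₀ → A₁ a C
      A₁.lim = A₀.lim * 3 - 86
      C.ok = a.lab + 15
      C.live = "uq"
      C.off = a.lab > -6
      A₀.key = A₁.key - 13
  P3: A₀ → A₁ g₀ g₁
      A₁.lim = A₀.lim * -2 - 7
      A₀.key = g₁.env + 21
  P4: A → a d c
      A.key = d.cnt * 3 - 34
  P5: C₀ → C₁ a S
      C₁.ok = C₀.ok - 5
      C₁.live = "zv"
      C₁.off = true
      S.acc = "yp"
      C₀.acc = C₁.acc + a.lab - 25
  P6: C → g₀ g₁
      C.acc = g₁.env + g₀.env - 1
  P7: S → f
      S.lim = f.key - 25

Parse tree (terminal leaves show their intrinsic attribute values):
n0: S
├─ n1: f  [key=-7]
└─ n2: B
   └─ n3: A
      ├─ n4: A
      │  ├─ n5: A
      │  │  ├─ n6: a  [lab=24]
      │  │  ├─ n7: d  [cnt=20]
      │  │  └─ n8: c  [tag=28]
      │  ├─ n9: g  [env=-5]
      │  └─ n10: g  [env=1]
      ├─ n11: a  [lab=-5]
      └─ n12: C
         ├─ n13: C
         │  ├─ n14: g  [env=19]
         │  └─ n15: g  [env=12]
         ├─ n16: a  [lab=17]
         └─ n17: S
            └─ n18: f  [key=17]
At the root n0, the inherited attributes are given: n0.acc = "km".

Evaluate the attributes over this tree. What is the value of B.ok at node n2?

1. n0.acc = "km"  [given at root]
2. n1.key = -7  [terminal]
3. n2.off = "pv"  ["pv"]
4. n3.lim = 29  [len(B.off) + 27]
5. n4.lim = 1  [A₀.lim * 3 - 86]
6. n5.lim = -9  [A₀.lim * -2 - 7]
7. n6.lab = 24  [terminal]
8. n7.cnt = 20  [terminal]
9. n8.tag = 28  [terminal]
10. n5.key = 26  [d.cnt * 3 - 34]
11. n9.env = -5  [terminal]
12. n10.env = 1  [terminal]
13. n4.key = 22  [g₁.env + 21]
14. n11.lab = -5  [terminal]
15. n12.ok = 10  [a.lab + 15]
16. n12.live = "uq"  ["uq"]
17. n12.off = true  [a.lab > -6]
18. n13.ok = 5  [C₀.ok - 5]
19. n13.live = "zv"  ["zv"]
20. n13.off = true  [true]
21. n14.env = 19  [terminal]
22. n15.env = 12  [terminal]
23. n13.acc = 30  [g₁.env + g₀.env - 1]
24. n16.lab = 17  [terminal]
25. n17.acc = "yp"  ["yp"]
26. n18.key = 17  [terminal]
27. n17.lim = -8  [f.key - 25]
28. n12.acc = 22  [C₁.acc + a.lab - 25]
29. n3.key = 9  [A₁.key - 13]
30. n2.ok = 18  [A.key * -1 + 27]
31. n0.lim = 7  [f.key + B.ok - 4]

18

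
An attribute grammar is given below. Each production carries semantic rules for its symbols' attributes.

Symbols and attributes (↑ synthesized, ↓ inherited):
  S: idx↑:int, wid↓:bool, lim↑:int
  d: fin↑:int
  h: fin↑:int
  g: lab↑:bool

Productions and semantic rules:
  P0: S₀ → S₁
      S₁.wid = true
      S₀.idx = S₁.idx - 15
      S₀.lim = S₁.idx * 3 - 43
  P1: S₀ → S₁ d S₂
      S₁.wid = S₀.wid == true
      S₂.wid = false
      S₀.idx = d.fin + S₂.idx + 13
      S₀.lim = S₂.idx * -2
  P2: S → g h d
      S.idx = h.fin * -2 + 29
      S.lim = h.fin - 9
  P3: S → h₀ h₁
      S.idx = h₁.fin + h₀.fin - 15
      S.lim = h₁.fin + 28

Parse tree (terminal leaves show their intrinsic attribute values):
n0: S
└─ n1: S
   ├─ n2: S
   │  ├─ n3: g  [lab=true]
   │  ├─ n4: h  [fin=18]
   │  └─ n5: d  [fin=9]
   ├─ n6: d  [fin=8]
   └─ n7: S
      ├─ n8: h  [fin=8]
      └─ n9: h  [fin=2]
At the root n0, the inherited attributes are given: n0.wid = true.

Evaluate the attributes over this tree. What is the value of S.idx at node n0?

1

1. n0.wid = true  [given at root]
2. n1.wid = true  [true]
3. n2.wid = true  [S₀.wid == true]
4. n3.lab = true  [terminal]
5. n4.fin = 18  [terminal]
6. n5.fin = 9  [terminal]
7. n2.idx = -7  [h.fin * -2 + 29]
8. n2.lim = 9  [h.fin - 9]
9. n6.fin = 8  [terminal]
10. n7.wid = false  [false]
11. n8.fin = 8  [terminal]
12. n9.fin = 2  [terminal]
13. n7.idx = -5  [h₁.fin + h₀.fin - 15]
14. n7.lim = 30  [h₁.fin + 28]
15. n1.idx = 16  [d.fin + S₂.idx + 13]
16. n1.lim = 10  [S₂.idx * -2]
17. n0.idx = 1  [S₁.idx - 15]
18. n0.lim = 5  [S₁.idx * 3 - 43]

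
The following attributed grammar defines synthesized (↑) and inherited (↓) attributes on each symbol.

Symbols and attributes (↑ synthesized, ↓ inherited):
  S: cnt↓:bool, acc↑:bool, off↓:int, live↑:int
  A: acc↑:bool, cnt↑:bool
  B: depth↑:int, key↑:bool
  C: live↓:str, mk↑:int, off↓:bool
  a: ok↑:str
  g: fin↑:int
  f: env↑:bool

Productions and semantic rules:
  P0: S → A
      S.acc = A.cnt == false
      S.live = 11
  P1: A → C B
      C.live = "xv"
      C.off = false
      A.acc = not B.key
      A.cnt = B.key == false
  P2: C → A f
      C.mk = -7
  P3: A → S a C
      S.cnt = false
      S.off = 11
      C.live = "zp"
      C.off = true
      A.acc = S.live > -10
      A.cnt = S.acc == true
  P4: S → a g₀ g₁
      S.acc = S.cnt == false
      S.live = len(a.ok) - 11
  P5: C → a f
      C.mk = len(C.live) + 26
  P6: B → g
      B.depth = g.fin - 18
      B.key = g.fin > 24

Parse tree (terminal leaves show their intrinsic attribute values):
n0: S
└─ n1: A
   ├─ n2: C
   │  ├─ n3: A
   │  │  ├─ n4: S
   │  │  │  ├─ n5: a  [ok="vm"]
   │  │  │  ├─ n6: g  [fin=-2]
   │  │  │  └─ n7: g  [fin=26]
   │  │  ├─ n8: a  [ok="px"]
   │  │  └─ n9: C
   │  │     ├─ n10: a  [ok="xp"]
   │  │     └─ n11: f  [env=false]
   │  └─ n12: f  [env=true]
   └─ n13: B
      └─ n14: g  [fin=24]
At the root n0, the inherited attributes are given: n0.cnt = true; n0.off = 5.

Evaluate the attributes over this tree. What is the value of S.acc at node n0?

1. n0.cnt = true  [given at root]
2. n0.off = 5  [given at root]
3. n2.live = "xv"  ["xv"]
4. n2.off = false  [false]
5. n4.cnt = false  [false]
6. n4.off = 11  [11]
7. n5.ok = "vm"  [terminal]
8. n6.fin = -2  [terminal]
9. n7.fin = 26  [terminal]
10. n4.acc = true  [S.cnt == false]
11. n4.live = -9  [len(a.ok) - 11]
12. n8.ok = "px"  [terminal]
13. n9.live = "zp"  ["zp"]
14. n9.off = true  [true]
15. n10.ok = "xp"  [terminal]
16. n11.env = false  [terminal]
17. n9.mk = 28  [len(C.live) + 26]
18. n3.acc = true  [S.live > -10]
19. n3.cnt = true  [S.acc == true]
20. n12.env = true  [terminal]
21. n2.mk = -7  [-7]
22. n14.fin = 24  [terminal]
23. n13.depth = 6  [g.fin - 18]
24. n13.key = false  [g.fin > 24]
25. n1.acc = true  [not B.key]
26. n1.cnt = true  [B.key == false]
27. n0.acc = false  [A.cnt == false]
28. n0.live = 11  [11]

false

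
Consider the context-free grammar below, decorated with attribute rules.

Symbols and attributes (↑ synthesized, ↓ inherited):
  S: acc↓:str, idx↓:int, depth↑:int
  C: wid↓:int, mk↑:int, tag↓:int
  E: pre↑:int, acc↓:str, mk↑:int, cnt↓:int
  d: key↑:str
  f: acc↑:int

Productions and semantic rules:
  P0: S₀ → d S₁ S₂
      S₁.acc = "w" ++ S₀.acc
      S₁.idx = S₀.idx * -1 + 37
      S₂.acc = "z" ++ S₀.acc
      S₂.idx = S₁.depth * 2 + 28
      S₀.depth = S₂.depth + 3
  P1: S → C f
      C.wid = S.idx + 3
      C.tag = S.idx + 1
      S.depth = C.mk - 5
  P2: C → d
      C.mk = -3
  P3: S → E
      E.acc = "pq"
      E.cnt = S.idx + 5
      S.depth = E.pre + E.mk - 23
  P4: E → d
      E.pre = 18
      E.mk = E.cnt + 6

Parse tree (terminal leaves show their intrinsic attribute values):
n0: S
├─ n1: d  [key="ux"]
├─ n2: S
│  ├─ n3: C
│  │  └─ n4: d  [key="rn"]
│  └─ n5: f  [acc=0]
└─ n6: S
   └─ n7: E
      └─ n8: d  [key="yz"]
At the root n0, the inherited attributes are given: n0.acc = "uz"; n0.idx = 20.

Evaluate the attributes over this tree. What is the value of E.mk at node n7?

1. n0.acc = "uz"  [given at root]
2. n0.idx = 20  [given at root]
3. n1.key = "ux"  [terminal]
4. n2.acc = "wuz"  ["w" ++ S₀.acc]
5. n2.idx = 17  [S₀.idx * -1 + 37]
6. n3.wid = 20  [S.idx + 3]
7. n3.tag = 18  [S.idx + 1]
8. n4.key = "rn"  [terminal]
9. n3.mk = -3  [-3]
10. n5.acc = 0  [terminal]
11. n2.depth = -8  [C.mk - 5]
12. n6.acc = "zuz"  ["z" ++ S₀.acc]
13. n6.idx = 12  [S₁.depth * 2 + 28]
14. n7.acc = "pq"  ["pq"]
15. n7.cnt = 17  [S.idx + 5]
16. n8.key = "yz"  [terminal]
17. n7.pre = 18  [18]
18. n7.mk = 23  [E.cnt + 6]
19. n6.depth = 18  [E.pre + E.mk - 23]
20. n0.depth = 21  [S₂.depth + 3]

23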